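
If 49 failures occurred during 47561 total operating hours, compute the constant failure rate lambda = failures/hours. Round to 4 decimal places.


failures = 49
total_hours = 47561
lambda = 49 / 47561
lambda = 0.001

0.001


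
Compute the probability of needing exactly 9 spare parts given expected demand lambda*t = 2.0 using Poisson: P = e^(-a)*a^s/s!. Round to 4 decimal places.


a = 2.0, s = 9
e^(-a) = e^(-2.0) = 0.1353
a^s = 2.0^9 = 512.0
s! = 362880
P = 0.1353 * 512.0 / 362880
P = 0.0002

0.0002


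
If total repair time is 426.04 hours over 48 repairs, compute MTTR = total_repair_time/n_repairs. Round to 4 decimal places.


total_repair_time = 426.04
n_repairs = 48
MTTR = 426.04 / 48
MTTR = 8.8758

8.8758


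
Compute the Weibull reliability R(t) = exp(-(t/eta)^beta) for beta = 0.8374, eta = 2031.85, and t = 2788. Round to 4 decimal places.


beta = 0.8374, eta = 2031.85, t = 2788
t/eta = 2788 / 2031.85 = 1.3721
(t/eta)^beta = 1.3721^0.8374 = 1.3033
R(t) = exp(-1.3033)
R(t) = 0.2716

0.2716


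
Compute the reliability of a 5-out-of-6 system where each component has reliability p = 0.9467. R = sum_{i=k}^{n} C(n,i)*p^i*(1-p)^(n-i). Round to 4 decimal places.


k = 5, n = 6, p = 0.9467
i=5: C(6,5)=6 * 0.9467^5 * 0.0533^1 = 0.2432
i=6: C(6,6)=1 * 0.9467^6 * 0.0533^0 = 0.7199
R = sum of terms = 0.9631

0.9631


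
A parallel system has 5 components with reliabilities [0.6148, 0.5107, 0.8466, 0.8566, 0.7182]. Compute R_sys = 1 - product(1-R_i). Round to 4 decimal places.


Components: [0.6148, 0.5107, 0.8466, 0.8566, 0.7182]
(1 - 0.6148) = 0.3852, running product = 0.3852
(1 - 0.5107) = 0.4893, running product = 0.1885
(1 - 0.8466) = 0.1534, running product = 0.0289
(1 - 0.8566) = 0.1434, running product = 0.0041
(1 - 0.7182) = 0.2818, running product = 0.0012
Product of (1-R_i) = 0.0012
R_sys = 1 - 0.0012 = 0.9988

0.9988


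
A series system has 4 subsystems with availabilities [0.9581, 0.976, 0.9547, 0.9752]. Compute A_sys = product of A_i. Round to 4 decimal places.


Subsystems: [0.9581, 0.976, 0.9547, 0.9752]
After subsystem 1 (A=0.9581): product = 0.9581
After subsystem 2 (A=0.976): product = 0.9351
After subsystem 3 (A=0.9547): product = 0.8927
After subsystem 4 (A=0.9752): product = 0.8706
A_sys = 0.8706

0.8706


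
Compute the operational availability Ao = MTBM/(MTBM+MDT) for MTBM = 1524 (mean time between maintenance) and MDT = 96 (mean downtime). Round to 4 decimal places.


MTBM = 1524
MDT = 96
MTBM + MDT = 1620
Ao = 1524 / 1620
Ao = 0.9407

0.9407


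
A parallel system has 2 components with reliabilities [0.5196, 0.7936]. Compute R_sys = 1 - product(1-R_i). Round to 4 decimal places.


Components: [0.5196, 0.7936]
(1 - 0.5196) = 0.4804, running product = 0.4804
(1 - 0.7936) = 0.2064, running product = 0.0992
Product of (1-R_i) = 0.0992
R_sys = 1 - 0.0992 = 0.9008

0.9008


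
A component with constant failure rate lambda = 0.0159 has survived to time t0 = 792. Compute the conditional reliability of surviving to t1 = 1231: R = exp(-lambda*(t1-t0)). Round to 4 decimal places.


lambda = 0.0159
t0 = 792, t1 = 1231
t1 - t0 = 439
lambda * (t1-t0) = 0.0159 * 439 = 6.9801
R = exp(-6.9801)
R = 0.0009

0.0009


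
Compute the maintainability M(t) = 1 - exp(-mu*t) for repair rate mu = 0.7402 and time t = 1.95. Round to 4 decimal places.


mu = 0.7402, t = 1.95
mu * t = 0.7402 * 1.95 = 1.4434
exp(-1.4434) = 0.2361
M(t) = 1 - 0.2361
M(t) = 0.7639

0.7639


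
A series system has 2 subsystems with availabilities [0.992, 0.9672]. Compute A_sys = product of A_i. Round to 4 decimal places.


Subsystems: [0.992, 0.9672]
After subsystem 1 (A=0.992): product = 0.992
After subsystem 2 (A=0.9672): product = 0.9595
A_sys = 0.9595

0.9595


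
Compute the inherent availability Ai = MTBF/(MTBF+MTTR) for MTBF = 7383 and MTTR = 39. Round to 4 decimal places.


MTBF = 7383
MTTR = 39
MTBF + MTTR = 7422
Ai = 7383 / 7422
Ai = 0.9947

0.9947


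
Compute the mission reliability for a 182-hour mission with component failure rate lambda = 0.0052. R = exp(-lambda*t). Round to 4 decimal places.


lambda = 0.0052
mission_time = 182
lambda * t = 0.0052 * 182 = 0.9464
R = exp(-0.9464)
R = 0.3881

0.3881


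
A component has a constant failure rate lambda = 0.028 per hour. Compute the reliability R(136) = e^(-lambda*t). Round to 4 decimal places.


lambda = 0.028
t = 136
lambda * t = 3.808
R(t) = e^(-3.808)
R(t) = 0.0222

0.0222


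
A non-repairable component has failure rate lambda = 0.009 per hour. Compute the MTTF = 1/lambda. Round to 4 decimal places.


lambda = 0.009
MTTF = 1 / 0.009
MTTF = 111.1111

111.1111


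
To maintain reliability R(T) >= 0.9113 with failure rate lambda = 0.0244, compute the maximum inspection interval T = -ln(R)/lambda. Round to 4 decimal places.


R_target = 0.9113
lambda = 0.0244
-ln(0.9113) = 0.0929
T = 0.0929 / 0.0244
T = 3.8067

3.8067


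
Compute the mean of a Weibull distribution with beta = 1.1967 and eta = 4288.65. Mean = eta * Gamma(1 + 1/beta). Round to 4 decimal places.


beta = 1.1967, eta = 4288.65
1/beta = 0.8356
1 + 1/beta = 1.8356
Gamma(1.8356) = 0.9413
Mean = 4288.65 * 0.9413
Mean = 4037.0195

4037.0195


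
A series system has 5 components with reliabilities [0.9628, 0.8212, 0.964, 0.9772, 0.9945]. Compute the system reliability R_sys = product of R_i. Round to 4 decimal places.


Components: [0.9628, 0.8212, 0.964, 0.9772, 0.9945]
After component 1 (R=0.9628): product = 0.9628
After component 2 (R=0.8212): product = 0.7907
After component 3 (R=0.964): product = 0.7622
After component 4 (R=0.9772): product = 0.7448
After component 5 (R=0.9945): product = 0.7407
R_sys = 0.7407

0.7407


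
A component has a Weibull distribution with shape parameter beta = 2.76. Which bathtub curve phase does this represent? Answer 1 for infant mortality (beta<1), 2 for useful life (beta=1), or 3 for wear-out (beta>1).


beta = 2.76
Compare beta to 1:
beta < 1 => infant mortality (phase 1)
beta = 1 => useful life (phase 2)
beta > 1 => wear-out (phase 3)
Since beta = 2.76, this is wear-out (increasing failure rate)
Phase = 3

3


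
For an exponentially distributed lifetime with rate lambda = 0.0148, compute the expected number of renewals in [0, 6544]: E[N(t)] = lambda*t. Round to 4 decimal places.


lambda = 0.0148
t = 6544
E[N(t)] = lambda * t
E[N(t)] = 0.0148 * 6544
E[N(t)] = 96.8512

96.8512


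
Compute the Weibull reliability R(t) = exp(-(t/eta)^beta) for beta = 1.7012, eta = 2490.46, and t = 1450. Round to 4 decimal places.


beta = 1.7012, eta = 2490.46, t = 1450
t/eta = 1450 / 2490.46 = 0.5822
(t/eta)^beta = 0.5822^1.7012 = 0.3984
R(t) = exp(-0.3984)
R(t) = 0.6714

0.6714


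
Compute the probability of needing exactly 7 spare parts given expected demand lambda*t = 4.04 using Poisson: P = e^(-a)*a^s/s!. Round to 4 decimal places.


a = 4.04, s = 7
e^(-a) = e^(-4.04) = 0.0176
a^s = 4.04^7 = 17565.8656
s! = 5040
P = 0.0176 * 17565.8656 / 5040
P = 0.0613

0.0613


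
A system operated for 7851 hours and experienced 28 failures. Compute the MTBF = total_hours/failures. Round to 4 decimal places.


total_hours = 7851
failures = 28
MTBF = 7851 / 28
MTBF = 280.3929

280.3929


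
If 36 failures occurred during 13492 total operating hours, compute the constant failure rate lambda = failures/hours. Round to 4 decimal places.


failures = 36
total_hours = 13492
lambda = 36 / 13492
lambda = 0.0027

0.0027


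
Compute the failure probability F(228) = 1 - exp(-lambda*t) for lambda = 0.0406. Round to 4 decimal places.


lambda = 0.0406, t = 228
lambda * t = 9.2568
exp(-9.2568) = 0.0001
F(t) = 1 - 0.0001
F(t) = 0.9999

0.9999


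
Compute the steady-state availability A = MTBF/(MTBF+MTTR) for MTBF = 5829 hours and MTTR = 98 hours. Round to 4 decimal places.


MTBF = 5829
MTTR = 98
MTBF + MTTR = 5927
A = 5829 / 5927
A = 0.9835

0.9835


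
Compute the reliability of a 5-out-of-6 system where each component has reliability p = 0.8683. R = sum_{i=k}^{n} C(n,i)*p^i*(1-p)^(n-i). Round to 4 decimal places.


k = 5, n = 6, p = 0.8683
i=5: C(6,5)=6 * 0.8683^5 * 0.1317^1 = 0.39
i=6: C(6,6)=1 * 0.8683^6 * 0.1317^0 = 0.4286
R = sum of terms = 0.8186

0.8186


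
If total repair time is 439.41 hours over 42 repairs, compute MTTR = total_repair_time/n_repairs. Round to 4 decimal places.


total_repair_time = 439.41
n_repairs = 42
MTTR = 439.41 / 42
MTTR = 10.4621

10.4621


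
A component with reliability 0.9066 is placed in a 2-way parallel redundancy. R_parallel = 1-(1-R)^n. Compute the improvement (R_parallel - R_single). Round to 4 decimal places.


R_single = 0.9066, n = 2
1 - R_single = 0.0934
(1 - R_single)^n = 0.0934^2 = 0.0087
R_parallel = 1 - 0.0087 = 0.9913
Improvement = 0.9913 - 0.9066
Improvement = 0.0847

0.0847


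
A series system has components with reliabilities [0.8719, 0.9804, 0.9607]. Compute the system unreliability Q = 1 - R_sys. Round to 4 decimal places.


Components: [0.8719, 0.9804, 0.9607]
After component 1: product = 0.8719
After component 2: product = 0.8548
After component 3: product = 0.8212
R_sys = 0.8212
Q = 1 - 0.8212 = 0.1788

0.1788


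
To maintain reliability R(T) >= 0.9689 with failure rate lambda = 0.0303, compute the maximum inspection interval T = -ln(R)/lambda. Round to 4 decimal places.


R_target = 0.9689
lambda = 0.0303
-ln(0.9689) = 0.0316
T = 0.0316 / 0.0303
T = 1.0427

1.0427


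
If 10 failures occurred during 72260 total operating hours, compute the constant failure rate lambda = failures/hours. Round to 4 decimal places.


failures = 10
total_hours = 72260
lambda = 10 / 72260
lambda = 0.0001

0.0001


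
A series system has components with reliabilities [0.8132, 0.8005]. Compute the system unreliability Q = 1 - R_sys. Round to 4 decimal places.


Components: [0.8132, 0.8005]
After component 1: product = 0.8132
After component 2: product = 0.651
R_sys = 0.651
Q = 1 - 0.651 = 0.349

0.349


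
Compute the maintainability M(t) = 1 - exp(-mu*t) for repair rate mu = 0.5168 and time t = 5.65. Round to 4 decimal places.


mu = 0.5168, t = 5.65
mu * t = 0.5168 * 5.65 = 2.9199
exp(-2.9199) = 0.0539
M(t) = 1 - 0.0539
M(t) = 0.9461

0.9461


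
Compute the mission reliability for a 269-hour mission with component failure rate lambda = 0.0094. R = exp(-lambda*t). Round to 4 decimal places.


lambda = 0.0094
mission_time = 269
lambda * t = 0.0094 * 269 = 2.5286
R = exp(-2.5286)
R = 0.0798

0.0798


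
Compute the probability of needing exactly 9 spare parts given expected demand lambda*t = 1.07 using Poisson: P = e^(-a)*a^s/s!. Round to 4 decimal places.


a = 1.07, s = 9
e^(-a) = e^(-1.07) = 0.343
a^s = 1.07^9 = 1.8385
s! = 362880
P = 0.343 * 1.8385 / 362880
P = 0.0

0.0


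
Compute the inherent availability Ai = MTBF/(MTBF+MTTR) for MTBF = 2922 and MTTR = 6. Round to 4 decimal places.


MTBF = 2922
MTTR = 6
MTBF + MTTR = 2928
Ai = 2922 / 2928
Ai = 0.998

0.998


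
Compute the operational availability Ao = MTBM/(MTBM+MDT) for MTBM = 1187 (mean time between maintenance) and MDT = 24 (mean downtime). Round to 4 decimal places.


MTBM = 1187
MDT = 24
MTBM + MDT = 1211
Ao = 1187 / 1211
Ao = 0.9802

0.9802


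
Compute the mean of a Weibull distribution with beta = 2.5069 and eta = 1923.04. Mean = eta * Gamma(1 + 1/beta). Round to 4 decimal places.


beta = 2.5069, eta = 1923.04
1/beta = 0.3989
1 + 1/beta = 1.3989
Gamma(1.3989) = 0.8873
Mean = 1923.04 * 0.8873
Mean = 1706.3602

1706.3602


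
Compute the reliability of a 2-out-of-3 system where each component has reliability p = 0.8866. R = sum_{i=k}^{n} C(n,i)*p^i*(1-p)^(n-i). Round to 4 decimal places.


k = 2, n = 3, p = 0.8866
i=2: C(3,2)=3 * 0.8866^2 * 0.1134^1 = 0.2674
i=3: C(3,3)=1 * 0.8866^3 * 0.1134^0 = 0.6969
R = sum of terms = 0.9643

0.9643


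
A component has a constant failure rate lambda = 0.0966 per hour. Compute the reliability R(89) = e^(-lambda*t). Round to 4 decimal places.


lambda = 0.0966
t = 89
lambda * t = 8.5974
R(t) = e^(-8.5974)
R(t) = 0.0002

0.0002


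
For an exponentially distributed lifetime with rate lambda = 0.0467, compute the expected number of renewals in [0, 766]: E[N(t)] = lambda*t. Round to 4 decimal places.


lambda = 0.0467
t = 766
E[N(t)] = lambda * t
E[N(t)] = 0.0467 * 766
E[N(t)] = 35.7722

35.7722


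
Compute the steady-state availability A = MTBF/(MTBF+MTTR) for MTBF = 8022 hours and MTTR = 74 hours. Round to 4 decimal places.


MTBF = 8022
MTTR = 74
MTBF + MTTR = 8096
A = 8022 / 8096
A = 0.9909

0.9909


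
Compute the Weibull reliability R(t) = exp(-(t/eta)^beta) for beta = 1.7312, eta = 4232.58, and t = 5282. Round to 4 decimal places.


beta = 1.7312, eta = 4232.58, t = 5282
t/eta = 5282 / 4232.58 = 1.2479
(t/eta)^beta = 1.2479^1.7312 = 1.4673
R(t) = exp(-1.4673)
R(t) = 0.2305

0.2305


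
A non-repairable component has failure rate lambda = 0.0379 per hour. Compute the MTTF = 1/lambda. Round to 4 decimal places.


lambda = 0.0379
MTTF = 1 / 0.0379
MTTF = 26.3852

26.3852


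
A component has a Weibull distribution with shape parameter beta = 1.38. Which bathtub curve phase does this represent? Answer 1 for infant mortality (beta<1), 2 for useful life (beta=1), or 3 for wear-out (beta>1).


beta = 1.38
Compare beta to 1:
beta < 1 => infant mortality (phase 1)
beta = 1 => useful life (phase 2)
beta > 1 => wear-out (phase 3)
Since beta = 1.38, this is wear-out (increasing failure rate)
Phase = 3

3


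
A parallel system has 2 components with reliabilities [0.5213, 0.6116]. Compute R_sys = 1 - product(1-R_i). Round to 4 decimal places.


Components: [0.5213, 0.6116]
(1 - 0.5213) = 0.4787, running product = 0.4787
(1 - 0.6116) = 0.3884, running product = 0.1859
Product of (1-R_i) = 0.1859
R_sys = 1 - 0.1859 = 0.8141

0.8141


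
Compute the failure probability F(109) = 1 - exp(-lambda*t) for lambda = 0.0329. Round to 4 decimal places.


lambda = 0.0329, t = 109
lambda * t = 3.5861
exp(-3.5861) = 0.0277
F(t) = 1 - 0.0277
F(t) = 0.9723

0.9723


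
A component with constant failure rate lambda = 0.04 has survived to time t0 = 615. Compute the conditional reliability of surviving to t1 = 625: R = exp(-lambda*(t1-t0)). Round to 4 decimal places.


lambda = 0.04
t0 = 615, t1 = 625
t1 - t0 = 10
lambda * (t1-t0) = 0.04 * 10 = 0.4
R = exp(-0.4)
R = 0.6703

0.6703


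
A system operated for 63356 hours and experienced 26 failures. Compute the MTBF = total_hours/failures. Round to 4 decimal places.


total_hours = 63356
failures = 26
MTBF = 63356 / 26
MTBF = 2436.7692

2436.7692


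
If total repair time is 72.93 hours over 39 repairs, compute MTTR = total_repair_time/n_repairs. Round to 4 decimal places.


total_repair_time = 72.93
n_repairs = 39
MTTR = 72.93 / 39
MTTR = 1.87

1.87


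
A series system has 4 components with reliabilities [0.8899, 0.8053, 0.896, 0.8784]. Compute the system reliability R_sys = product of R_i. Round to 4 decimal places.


Components: [0.8899, 0.8053, 0.896, 0.8784]
After component 1 (R=0.8899): product = 0.8899
After component 2 (R=0.8053): product = 0.7166
After component 3 (R=0.896): product = 0.6421
After component 4 (R=0.8784): product = 0.564
R_sys = 0.564

0.564


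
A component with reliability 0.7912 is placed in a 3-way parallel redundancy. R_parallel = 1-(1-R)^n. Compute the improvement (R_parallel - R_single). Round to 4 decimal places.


R_single = 0.7912, n = 3
1 - R_single = 0.2088
(1 - R_single)^n = 0.2088^3 = 0.0091
R_parallel = 1 - 0.0091 = 0.9909
Improvement = 0.9909 - 0.7912
Improvement = 0.1997

0.1997


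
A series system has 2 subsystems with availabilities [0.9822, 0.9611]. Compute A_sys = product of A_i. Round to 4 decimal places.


Subsystems: [0.9822, 0.9611]
After subsystem 1 (A=0.9822): product = 0.9822
After subsystem 2 (A=0.9611): product = 0.944
A_sys = 0.944

0.944


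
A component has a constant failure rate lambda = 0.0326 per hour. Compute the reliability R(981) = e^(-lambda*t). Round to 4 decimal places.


lambda = 0.0326
t = 981
lambda * t = 31.9806
R(t) = e^(-31.9806)
R(t) = 0.0

0.0


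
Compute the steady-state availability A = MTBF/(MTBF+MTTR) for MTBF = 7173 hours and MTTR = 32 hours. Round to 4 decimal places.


MTBF = 7173
MTTR = 32
MTBF + MTTR = 7205
A = 7173 / 7205
A = 0.9956

0.9956


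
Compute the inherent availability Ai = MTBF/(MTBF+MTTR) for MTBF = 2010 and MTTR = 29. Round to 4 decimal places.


MTBF = 2010
MTTR = 29
MTBF + MTTR = 2039
Ai = 2010 / 2039
Ai = 0.9858

0.9858


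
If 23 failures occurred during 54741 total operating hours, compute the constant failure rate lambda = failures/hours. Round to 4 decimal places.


failures = 23
total_hours = 54741
lambda = 23 / 54741
lambda = 0.0004

0.0004


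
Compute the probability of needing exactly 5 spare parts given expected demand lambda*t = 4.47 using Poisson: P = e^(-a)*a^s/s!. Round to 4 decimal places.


a = 4.47, s = 5
e^(-a) = e^(-4.47) = 0.0114
a^s = 4.47^5 = 1784.5866
s! = 120
P = 0.0114 * 1784.5866 / 120
P = 0.1702

0.1702


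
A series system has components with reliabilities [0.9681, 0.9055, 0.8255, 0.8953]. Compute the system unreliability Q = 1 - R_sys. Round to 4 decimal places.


Components: [0.9681, 0.9055, 0.8255, 0.8953]
After component 1: product = 0.9681
After component 2: product = 0.8766
After component 3: product = 0.7236
After component 4: product = 0.6479
R_sys = 0.6479
Q = 1 - 0.6479 = 0.3521

0.3521


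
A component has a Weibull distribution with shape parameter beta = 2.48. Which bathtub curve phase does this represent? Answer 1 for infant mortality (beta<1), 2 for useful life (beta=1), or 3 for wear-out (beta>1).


beta = 2.48
Compare beta to 1:
beta < 1 => infant mortality (phase 1)
beta = 1 => useful life (phase 2)
beta > 1 => wear-out (phase 3)
Since beta = 2.48, this is wear-out (increasing failure rate)
Phase = 3

3


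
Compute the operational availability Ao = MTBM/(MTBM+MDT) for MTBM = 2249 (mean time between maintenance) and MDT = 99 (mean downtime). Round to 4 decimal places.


MTBM = 2249
MDT = 99
MTBM + MDT = 2348
Ao = 2249 / 2348
Ao = 0.9578

0.9578


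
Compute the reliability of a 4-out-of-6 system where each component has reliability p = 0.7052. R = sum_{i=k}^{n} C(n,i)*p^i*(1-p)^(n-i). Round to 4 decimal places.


k = 4, n = 6, p = 0.7052
i=4: C(6,4)=15 * 0.7052^4 * 0.2948^2 = 0.3224
i=5: C(6,5)=6 * 0.7052^5 * 0.2948^1 = 0.3085
i=6: C(6,6)=1 * 0.7052^6 * 0.2948^0 = 0.123
R = sum of terms = 0.7539

0.7539


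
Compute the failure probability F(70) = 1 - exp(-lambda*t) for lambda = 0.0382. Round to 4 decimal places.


lambda = 0.0382, t = 70
lambda * t = 2.674
exp(-2.674) = 0.069
F(t) = 1 - 0.069
F(t) = 0.931

0.931


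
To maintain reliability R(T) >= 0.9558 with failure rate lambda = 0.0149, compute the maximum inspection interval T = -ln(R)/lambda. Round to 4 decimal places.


R_target = 0.9558
lambda = 0.0149
-ln(0.9558) = 0.0452
T = 0.0452 / 0.0149
T = 3.034

3.034


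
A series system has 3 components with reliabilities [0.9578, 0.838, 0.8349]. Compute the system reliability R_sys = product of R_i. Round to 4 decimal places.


Components: [0.9578, 0.838, 0.8349]
After component 1 (R=0.9578): product = 0.9578
After component 2 (R=0.838): product = 0.8026
After component 3 (R=0.8349): product = 0.6701
R_sys = 0.6701

0.6701


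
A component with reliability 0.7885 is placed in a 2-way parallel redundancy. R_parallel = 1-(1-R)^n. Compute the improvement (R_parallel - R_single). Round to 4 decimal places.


R_single = 0.7885, n = 2
1 - R_single = 0.2115
(1 - R_single)^n = 0.2115^2 = 0.0447
R_parallel = 1 - 0.0447 = 0.9553
Improvement = 0.9553 - 0.7885
Improvement = 0.1668

0.1668


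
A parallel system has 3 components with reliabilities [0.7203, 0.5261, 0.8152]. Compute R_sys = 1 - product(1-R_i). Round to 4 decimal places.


Components: [0.7203, 0.5261, 0.8152]
(1 - 0.7203) = 0.2797, running product = 0.2797
(1 - 0.5261) = 0.4739, running product = 0.1325
(1 - 0.8152) = 0.1848, running product = 0.0245
Product of (1-R_i) = 0.0245
R_sys = 1 - 0.0245 = 0.9755

0.9755


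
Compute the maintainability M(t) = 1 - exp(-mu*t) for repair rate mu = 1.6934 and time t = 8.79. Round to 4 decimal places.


mu = 1.6934, t = 8.79
mu * t = 1.6934 * 8.79 = 14.885
exp(-14.885) = 0.0
M(t) = 1 - 0.0
M(t) = 1.0

1.0


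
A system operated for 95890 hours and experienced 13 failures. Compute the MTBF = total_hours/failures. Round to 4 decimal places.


total_hours = 95890
failures = 13
MTBF = 95890 / 13
MTBF = 7376.1538

7376.1538


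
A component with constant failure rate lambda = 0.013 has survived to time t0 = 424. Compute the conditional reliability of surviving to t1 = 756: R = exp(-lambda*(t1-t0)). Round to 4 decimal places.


lambda = 0.013
t0 = 424, t1 = 756
t1 - t0 = 332
lambda * (t1-t0) = 0.013 * 332 = 4.316
R = exp(-4.316)
R = 0.0134

0.0134


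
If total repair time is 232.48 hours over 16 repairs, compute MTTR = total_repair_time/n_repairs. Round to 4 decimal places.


total_repair_time = 232.48
n_repairs = 16
MTTR = 232.48 / 16
MTTR = 14.53

14.53


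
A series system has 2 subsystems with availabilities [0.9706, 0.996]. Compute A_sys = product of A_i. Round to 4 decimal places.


Subsystems: [0.9706, 0.996]
After subsystem 1 (A=0.9706): product = 0.9706
After subsystem 2 (A=0.996): product = 0.9667
A_sys = 0.9667

0.9667


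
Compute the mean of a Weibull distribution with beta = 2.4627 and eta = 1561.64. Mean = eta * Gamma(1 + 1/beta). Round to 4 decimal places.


beta = 2.4627, eta = 1561.64
1/beta = 0.4061
1 + 1/beta = 1.4061
Gamma(1.4061) = 0.887
Mean = 1561.64 * 0.887
Mean = 1385.0975

1385.0975


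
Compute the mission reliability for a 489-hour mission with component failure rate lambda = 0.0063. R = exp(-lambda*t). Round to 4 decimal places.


lambda = 0.0063
mission_time = 489
lambda * t = 0.0063 * 489 = 3.0807
R = exp(-3.0807)
R = 0.0459

0.0459


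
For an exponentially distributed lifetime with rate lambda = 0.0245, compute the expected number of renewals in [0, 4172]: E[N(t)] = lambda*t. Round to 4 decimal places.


lambda = 0.0245
t = 4172
E[N(t)] = lambda * t
E[N(t)] = 0.0245 * 4172
E[N(t)] = 102.214

102.214


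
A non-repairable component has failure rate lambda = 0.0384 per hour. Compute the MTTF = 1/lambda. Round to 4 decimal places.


lambda = 0.0384
MTTF = 1 / 0.0384
MTTF = 26.0417

26.0417


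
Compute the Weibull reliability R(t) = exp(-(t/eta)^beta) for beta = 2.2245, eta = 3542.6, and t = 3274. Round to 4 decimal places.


beta = 2.2245, eta = 3542.6, t = 3274
t/eta = 3274 / 3542.6 = 0.9242
(t/eta)^beta = 0.9242^2.2245 = 0.8391
R(t) = exp(-0.8391)
R(t) = 0.4321

0.4321


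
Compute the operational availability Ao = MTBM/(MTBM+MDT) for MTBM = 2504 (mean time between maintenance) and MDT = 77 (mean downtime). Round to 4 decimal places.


MTBM = 2504
MDT = 77
MTBM + MDT = 2581
Ao = 2504 / 2581
Ao = 0.9702

0.9702


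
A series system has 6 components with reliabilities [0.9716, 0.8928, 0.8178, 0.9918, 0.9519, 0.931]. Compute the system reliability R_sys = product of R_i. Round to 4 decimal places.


Components: [0.9716, 0.8928, 0.8178, 0.9918, 0.9519, 0.931]
After component 1 (R=0.9716): product = 0.9716
After component 2 (R=0.8928): product = 0.8674
After component 3 (R=0.8178): product = 0.7094
After component 4 (R=0.9918): product = 0.7036
After component 5 (R=0.9519): product = 0.6697
After component 6 (R=0.931): product = 0.6235
R_sys = 0.6235

0.6235


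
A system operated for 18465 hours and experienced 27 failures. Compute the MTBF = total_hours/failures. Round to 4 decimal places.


total_hours = 18465
failures = 27
MTBF = 18465 / 27
MTBF = 683.8889

683.8889


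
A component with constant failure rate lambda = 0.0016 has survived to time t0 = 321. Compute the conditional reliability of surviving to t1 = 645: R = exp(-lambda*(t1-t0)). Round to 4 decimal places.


lambda = 0.0016
t0 = 321, t1 = 645
t1 - t0 = 324
lambda * (t1-t0) = 0.0016 * 324 = 0.5184
R = exp(-0.5184)
R = 0.5955

0.5955


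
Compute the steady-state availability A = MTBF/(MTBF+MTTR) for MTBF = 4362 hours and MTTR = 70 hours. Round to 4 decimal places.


MTBF = 4362
MTTR = 70
MTBF + MTTR = 4432
A = 4362 / 4432
A = 0.9842

0.9842


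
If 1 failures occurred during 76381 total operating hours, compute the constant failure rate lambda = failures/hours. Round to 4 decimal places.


failures = 1
total_hours = 76381
lambda = 1 / 76381
lambda = 0.0

0.0


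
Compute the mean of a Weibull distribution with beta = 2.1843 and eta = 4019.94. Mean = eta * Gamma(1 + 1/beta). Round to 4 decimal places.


beta = 2.1843, eta = 4019.94
1/beta = 0.4578
1 + 1/beta = 1.4578
Gamma(1.4578) = 0.8856
Mean = 4019.94 * 0.8856
Mean = 3560.0969

3560.0969


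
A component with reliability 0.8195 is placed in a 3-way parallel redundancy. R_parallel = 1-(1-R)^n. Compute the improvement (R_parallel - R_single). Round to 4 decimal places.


R_single = 0.8195, n = 3
1 - R_single = 0.1805
(1 - R_single)^n = 0.1805^3 = 0.0059
R_parallel = 1 - 0.0059 = 0.9941
Improvement = 0.9941 - 0.8195
Improvement = 0.1746

0.1746


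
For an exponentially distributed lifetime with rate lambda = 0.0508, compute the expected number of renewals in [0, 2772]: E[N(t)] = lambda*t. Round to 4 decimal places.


lambda = 0.0508
t = 2772
E[N(t)] = lambda * t
E[N(t)] = 0.0508 * 2772
E[N(t)] = 140.8176

140.8176


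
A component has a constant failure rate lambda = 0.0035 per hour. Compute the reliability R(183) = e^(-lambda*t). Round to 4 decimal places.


lambda = 0.0035
t = 183
lambda * t = 0.6405
R(t) = e^(-0.6405)
R(t) = 0.527

0.527


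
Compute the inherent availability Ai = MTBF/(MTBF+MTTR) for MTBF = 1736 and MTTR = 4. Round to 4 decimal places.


MTBF = 1736
MTTR = 4
MTBF + MTTR = 1740
Ai = 1736 / 1740
Ai = 0.9977

0.9977


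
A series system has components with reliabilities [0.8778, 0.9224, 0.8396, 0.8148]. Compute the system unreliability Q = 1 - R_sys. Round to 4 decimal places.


Components: [0.8778, 0.9224, 0.8396, 0.8148]
After component 1: product = 0.8778
After component 2: product = 0.8097
After component 3: product = 0.6798
After component 4: product = 0.5539
R_sys = 0.5539
Q = 1 - 0.5539 = 0.4461

0.4461


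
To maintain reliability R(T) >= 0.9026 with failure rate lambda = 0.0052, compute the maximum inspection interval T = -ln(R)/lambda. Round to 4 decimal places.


R_target = 0.9026
lambda = 0.0052
-ln(0.9026) = 0.1025
T = 0.1025 / 0.0052
T = 19.7069

19.7069


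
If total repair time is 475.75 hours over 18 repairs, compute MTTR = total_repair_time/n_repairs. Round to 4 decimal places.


total_repair_time = 475.75
n_repairs = 18
MTTR = 475.75 / 18
MTTR = 26.4306

26.4306


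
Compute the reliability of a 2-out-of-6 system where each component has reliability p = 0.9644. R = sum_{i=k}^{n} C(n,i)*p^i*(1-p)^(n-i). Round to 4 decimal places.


k = 2, n = 6, p = 0.9644
i=2: C(6,2)=15 * 0.9644^2 * 0.0356^4 = 0.0
i=3: C(6,3)=20 * 0.9644^3 * 0.0356^3 = 0.0008
i=4: C(6,4)=15 * 0.9644^4 * 0.0356^2 = 0.0164
i=5: C(6,5)=6 * 0.9644^5 * 0.0356^1 = 0.1782
i=6: C(6,6)=1 * 0.9644^6 * 0.0356^0 = 0.8045
R = sum of terms = 1.0

1.0


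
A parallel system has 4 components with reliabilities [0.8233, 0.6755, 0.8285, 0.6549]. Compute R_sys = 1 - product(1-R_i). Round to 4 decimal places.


Components: [0.8233, 0.6755, 0.8285, 0.6549]
(1 - 0.8233) = 0.1767, running product = 0.1767
(1 - 0.6755) = 0.3245, running product = 0.0573
(1 - 0.8285) = 0.1715, running product = 0.0098
(1 - 0.6549) = 0.3451, running product = 0.0034
Product of (1-R_i) = 0.0034
R_sys = 1 - 0.0034 = 0.9966

0.9966


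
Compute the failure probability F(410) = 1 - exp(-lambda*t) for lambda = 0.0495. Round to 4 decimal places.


lambda = 0.0495, t = 410
lambda * t = 20.295
exp(-20.295) = 0.0
F(t) = 1 - 0.0
F(t) = 1.0

1.0


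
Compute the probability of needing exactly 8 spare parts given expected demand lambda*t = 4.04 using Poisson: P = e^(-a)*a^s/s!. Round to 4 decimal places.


a = 4.04, s = 8
e^(-a) = e^(-4.04) = 0.0176
a^s = 4.04^8 = 70966.0971
s! = 40320
P = 0.0176 * 70966.0971 / 40320
P = 0.031

0.031


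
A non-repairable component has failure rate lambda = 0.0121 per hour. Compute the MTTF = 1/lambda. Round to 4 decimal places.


lambda = 0.0121
MTTF = 1 / 0.0121
MTTF = 82.6446

82.6446


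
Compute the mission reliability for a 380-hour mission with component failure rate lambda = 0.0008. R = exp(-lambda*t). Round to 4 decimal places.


lambda = 0.0008
mission_time = 380
lambda * t = 0.0008 * 380 = 0.304
R = exp(-0.304)
R = 0.7379

0.7379


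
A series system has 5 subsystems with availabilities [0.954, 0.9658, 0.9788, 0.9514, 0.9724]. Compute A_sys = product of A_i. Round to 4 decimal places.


Subsystems: [0.954, 0.9658, 0.9788, 0.9514, 0.9724]
After subsystem 1 (A=0.954): product = 0.954
After subsystem 2 (A=0.9658): product = 0.9214
After subsystem 3 (A=0.9788): product = 0.9018
After subsystem 4 (A=0.9514): product = 0.858
After subsystem 5 (A=0.9724): product = 0.8343
A_sys = 0.8343

0.8343


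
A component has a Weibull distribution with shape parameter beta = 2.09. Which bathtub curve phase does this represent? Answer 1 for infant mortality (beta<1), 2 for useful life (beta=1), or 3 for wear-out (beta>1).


beta = 2.09
Compare beta to 1:
beta < 1 => infant mortality (phase 1)
beta = 1 => useful life (phase 2)
beta > 1 => wear-out (phase 3)
Since beta = 2.09, this is wear-out (increasing failure rate)
Phase = 3

3


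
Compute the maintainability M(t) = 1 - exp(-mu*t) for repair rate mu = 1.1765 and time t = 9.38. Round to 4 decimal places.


mu = 1.1765, t = 9.38
mu * t = 1.1765 * 9.38 = 11.0356
exp(-11.0356) = 0.0
M(t) = 1 - 0.0
M(t) = 1.0

1.0


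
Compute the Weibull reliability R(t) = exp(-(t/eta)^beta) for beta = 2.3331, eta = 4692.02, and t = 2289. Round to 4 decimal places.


beta = 2.3331, eta = 4692.02, t = 2289
t/eta = 2289 / 4692.02 = 0.4878
(t/eta)^beta = 0.4878^2.3331 = 0.1874
R(t) = exp(-0.1874)
R(t) = 0.8291

0.8291


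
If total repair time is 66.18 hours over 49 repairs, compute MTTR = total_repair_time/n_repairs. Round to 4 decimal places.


total_repair_time = 66.18
n_repairs = 49
MTTR = 66.18 / 49
MTTR = 1.3506

1.3506


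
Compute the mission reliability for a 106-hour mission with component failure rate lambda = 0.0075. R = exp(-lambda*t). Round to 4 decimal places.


lambda = 0.0075
mission_time = 106
lambda * t = 0.0075 * 106 = 0.795
R = exp(-0.795)
R = 0.4516

0.4516


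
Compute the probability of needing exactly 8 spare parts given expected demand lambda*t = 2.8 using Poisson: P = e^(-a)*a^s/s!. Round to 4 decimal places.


a = 2.8, s = 8
e^(-a) = e^(-2.8) = 0.0608
a^s = 2.8^8 = 3778.02
s! = 40320
P = 0.0608 * 3778.02 / 40320
P = 0.0057

0.0057


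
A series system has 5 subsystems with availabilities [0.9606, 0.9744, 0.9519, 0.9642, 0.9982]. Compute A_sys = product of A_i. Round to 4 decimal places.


Subsystems: [0.9606, 0.9744, 0.9519, 0.9642, 0.9982]
After subsystem 1 (A=0.9606): product = 0.9606
After subsystem 2 (A=0.9744): product = 0.936
After subsystem 3 (A=0.9519): product = 0.891
After subsystem 4 (A=0.9642): product = 0.8591
After subsystem 5 (A=0.9982): product = 0.8575
A_sys = 0.8575

0.8575


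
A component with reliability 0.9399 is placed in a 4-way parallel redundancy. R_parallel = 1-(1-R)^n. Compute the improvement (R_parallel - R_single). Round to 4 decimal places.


R_single = 0.9399, n = 4
1 - R_single = 0.0601
(1 - R_single)^n = 0.0601^4 = 0.0
R_parallel = 1 - 0.0 = 1.0
Improvement = 1.0 - 0.9399
Improvement = 0.0601

0.0601


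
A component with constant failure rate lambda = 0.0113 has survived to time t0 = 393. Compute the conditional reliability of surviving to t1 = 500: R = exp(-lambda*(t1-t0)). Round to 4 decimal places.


lambda = 0.0113
t0 = 393, t1 = 500
t1 - t0 = 107
lambda * (t1-t0) = 0.0113 * 107 = 1.2091
R = exp(-1.2091)
R = 0.2985

0.2985


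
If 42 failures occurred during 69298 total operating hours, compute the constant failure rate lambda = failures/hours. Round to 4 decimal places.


failures = 42
total_hours = 69298
lambda = 42 / 69298
lambda = 0.0006

0.0006


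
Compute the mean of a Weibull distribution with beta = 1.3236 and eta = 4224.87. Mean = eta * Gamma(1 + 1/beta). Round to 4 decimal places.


beta = 1.3236, eta = 4224.87
1/beta = 0.7555
1 + 1/beta = 1.7555
Gamma(1.7555) = 0.9203
Mean = 4224.87 * 0.9203
Mean = 3888.2681

3888.2681


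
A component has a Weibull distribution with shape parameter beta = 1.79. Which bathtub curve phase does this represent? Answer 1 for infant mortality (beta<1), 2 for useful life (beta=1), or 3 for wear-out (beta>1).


beta = 1.79
Compare beta to 1:
beta < 1 => infant mortality (phase 1)
beta = 1 => useful life (phase 2)
beta > 1 => wear-out (phase 3)
Since beta = 1.79, this is wear-out (increasing failure rate)
Phase = 3

3


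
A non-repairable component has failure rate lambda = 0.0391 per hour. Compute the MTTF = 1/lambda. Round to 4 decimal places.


lambda = 0.0391
MTTF = 1 / 0.0391
MTTF = 25.5754

25.5754


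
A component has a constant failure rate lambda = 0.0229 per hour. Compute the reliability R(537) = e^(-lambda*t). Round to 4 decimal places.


lambda = 0.0229
t = 537
lambda * t = 12.2973
R(t) = e^(-12.2973)
R(t) = 0.0

0.0


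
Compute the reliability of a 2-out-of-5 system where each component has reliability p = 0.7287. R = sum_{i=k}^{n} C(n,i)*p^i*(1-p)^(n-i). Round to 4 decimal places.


k = 2, n = 5, p = 0.7287
i=2: C(5,2)=10 * 0.7287^2 * 0.2713^3 = 0.106
i=3: C(5,3)=10 * 0.7287^3 * 0.2713^2 = 0.2848
i=4: C(5,4)=5 * 0.7287^4 * 0.2713^1 = 0.3825
i=5: C(5,5)=1 * 0.7287^5 * 0.2713^0 = 0.2055
R = sum of terms = 0.9788

0.9788


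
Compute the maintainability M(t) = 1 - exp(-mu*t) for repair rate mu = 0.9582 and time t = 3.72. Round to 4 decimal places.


mu = 0.9582, t = 3.72
mu * t = 0.9582 * 3.72 = 3.5645
exp(-3.5645) = 0.0283
M(t) = 1 - 0.0283
M(t) = 0.9717

0.9717


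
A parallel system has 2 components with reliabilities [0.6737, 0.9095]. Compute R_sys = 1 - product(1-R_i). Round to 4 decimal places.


Components: [0.6737, 0.9095]
(1 - 0.6737) = 0.3263, running product = 0.3263
(1 - 0.9095) = 0.0905, running product = 0.0295
Product of (1-R_i) = 0.0295
R_sys = 1 - 0.0295 = 0.9705

0.9705


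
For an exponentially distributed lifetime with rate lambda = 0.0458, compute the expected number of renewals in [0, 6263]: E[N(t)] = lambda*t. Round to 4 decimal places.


lambda = 0.0458
t = 6263
E[N(t)] = lambda * t
E[N(t)] = 0.0458 * 6263
E[N(t)] = 286.8454

286.8454


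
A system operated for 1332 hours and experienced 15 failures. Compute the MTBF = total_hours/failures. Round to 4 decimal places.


total_hours = 1332
failures = 15
MTBF = 1332 / 15
MTBF = 88.8

88.8


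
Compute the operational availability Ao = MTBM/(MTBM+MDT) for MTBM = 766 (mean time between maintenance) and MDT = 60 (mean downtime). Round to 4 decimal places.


MTBM = 766
MDT = 60
MTBM + MDT = 826
Ao = 766 / 826
Ao = 0.9274

0.9274


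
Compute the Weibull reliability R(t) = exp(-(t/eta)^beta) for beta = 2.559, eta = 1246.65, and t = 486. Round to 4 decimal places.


beta = 2.559, eta = 1246.65, t = 486
t/eta = 486 / 1246.65 = 0.3898
(t/eta)^beta = 0.3898^2.559 = 0.0898
R(t) = exp(-0.0898)
R(t) = 0.9141

0.9141


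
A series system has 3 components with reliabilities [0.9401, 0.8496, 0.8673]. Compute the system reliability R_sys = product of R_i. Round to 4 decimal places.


Components: [0.9401, 0.8496, 0.8673]
After component 1 (R=0.9401): product = 0.9401
After component 2 (R=0.8496): product = 0.7987
After component 3 (R=0.8673): product = 0.6927
R_sys = 0.6927

0.6927


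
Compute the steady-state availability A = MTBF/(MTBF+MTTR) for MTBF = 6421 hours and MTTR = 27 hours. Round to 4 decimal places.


MTBF = 6421
MTTR = 27
MTBF + MTTR = 6448
A = 6421 / 6448
A = 0.9958

0.9958


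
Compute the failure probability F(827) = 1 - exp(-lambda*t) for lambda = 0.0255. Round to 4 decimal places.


lambda = 0.0255, t = 827
lambda * t = 21.0885
exp(-21.0885) = 0.0
F(t) = 1 - 0.0
F(t) = 1.0

1.0


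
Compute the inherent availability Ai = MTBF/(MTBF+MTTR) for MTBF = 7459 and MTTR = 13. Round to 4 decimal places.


MTBF = 7459
MTTR = 13
MTBF + MTTR = 7472
Ai = 7459 / 7472
Ai = 0.9983

0.9983


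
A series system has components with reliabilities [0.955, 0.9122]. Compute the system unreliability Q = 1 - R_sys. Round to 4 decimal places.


Components: [0.955, 0.9122]
After component 1: product = 0.955
After component 2: product = 0.8712
R_sys = 0.8712
Q = 1 - 0.8712 = 0.1288

0.1288


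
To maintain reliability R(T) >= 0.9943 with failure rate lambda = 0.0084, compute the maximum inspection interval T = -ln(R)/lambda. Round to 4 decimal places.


R_target = 0.9943
lambda = 0.0084
-ln(0.9943) = 0.0057
T = 0.0057 / 0.0084
T = 0.6805

0.6805


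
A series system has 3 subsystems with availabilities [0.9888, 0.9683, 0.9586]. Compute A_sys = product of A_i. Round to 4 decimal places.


Subsystems: [0.9888, 0.9683, 0.9586]
After subsystem 1 (A=0.9888): product = 0.9888
After subsystem 2 (A=0.9683): product = 0.9575
After subsystem 3 (A=0.9586): product = 0.9178
A_sys = 0.9178

0.9178


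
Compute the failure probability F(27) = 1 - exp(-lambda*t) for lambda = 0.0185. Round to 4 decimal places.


lambda = 0.0185, t = 27
lambda * t = 0.4995
exp(-0.4995) = 0.6068
F(t) = 1 - 0.6068
F(t) = 0.3932

0.3932


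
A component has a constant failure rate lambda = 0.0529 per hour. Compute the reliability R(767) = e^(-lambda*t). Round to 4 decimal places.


lambda = 0.0529
t = 767
lambda * t = 40.5743
R(t) = e^(-40.5743)
R(t) = 0.0

0.0


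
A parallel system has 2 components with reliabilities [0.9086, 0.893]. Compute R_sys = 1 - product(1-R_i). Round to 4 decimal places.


Components: [0.9086, 0.893]
(1 - 0.9086) = 0.0914, running product = 0.0914
(1 - 0.893) = 0.107, running product = 0.0098
Product of (1-R_i) = 0.0098
R_sys = 1 - 0.0098 = 0.9902

0.9902


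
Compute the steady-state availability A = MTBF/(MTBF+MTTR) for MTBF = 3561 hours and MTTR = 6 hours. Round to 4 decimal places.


MTBF = 3561
MTTR = 6
MTBF + MTTR = 3567
A = 3561 / 3567
A = 0.9983

0.9983


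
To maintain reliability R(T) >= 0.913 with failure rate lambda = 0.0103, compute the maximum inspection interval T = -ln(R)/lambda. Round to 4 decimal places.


R_target = 0.913
lambda = 0.0103
-ln(0.913) = 0.091
T = 0.091 / 0.0103
T = 8.8368

8.8368


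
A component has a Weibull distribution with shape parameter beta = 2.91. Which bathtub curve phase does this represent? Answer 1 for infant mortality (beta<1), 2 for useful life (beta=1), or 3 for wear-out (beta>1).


beta = 2.91
Compare beta to 1:
beta < 1 => infant mortality (phase 1)
beta = 1 => useful life (phase 2)
beta > 1 => wear-out (phase 3)
Since beta = 2.91, this is wear-out (increasing failure rate)
Phase = 3

3


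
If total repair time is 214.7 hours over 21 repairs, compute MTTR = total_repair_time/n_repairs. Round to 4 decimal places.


total_repair_time = 214.7
n_repairs = 21
MTTR = 214.7 / 21
MTTR = 10.2238

10.2238


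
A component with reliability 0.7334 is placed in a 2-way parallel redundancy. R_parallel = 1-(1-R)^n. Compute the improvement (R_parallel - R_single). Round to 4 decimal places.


R_single = 0.7334, n = 2
1 - R_single = 0.2666
(1 - R_single)^n = 0.2666^2 = 0.0711
R_parallel = 1 - 0.0711 = 0.9289
Improvement = 0.9289 - 0.7334
Improvement = 0.1955

0.1955


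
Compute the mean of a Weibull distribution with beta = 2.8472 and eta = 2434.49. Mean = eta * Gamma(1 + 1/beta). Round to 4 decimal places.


beta = 2.8472, eta = 2434.49
1/beta = 0.3512
1 + 1/beta = 1.3512
Gamma(1.3512) = 0.891
Mean = 2434.49 * 0.891
Mean = 2169.1989

2169.1989
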